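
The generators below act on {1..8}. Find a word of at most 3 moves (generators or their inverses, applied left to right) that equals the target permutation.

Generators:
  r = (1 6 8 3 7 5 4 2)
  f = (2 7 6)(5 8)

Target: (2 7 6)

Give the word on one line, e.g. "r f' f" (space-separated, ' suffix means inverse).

f' f'

  after f': (2 6 7)(5 8)
  after f': (2 7 6)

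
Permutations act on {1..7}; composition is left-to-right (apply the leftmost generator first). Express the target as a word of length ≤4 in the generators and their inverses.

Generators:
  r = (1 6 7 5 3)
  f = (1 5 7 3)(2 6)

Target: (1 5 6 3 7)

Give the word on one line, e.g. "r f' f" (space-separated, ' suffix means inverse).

  after r: (1 6 7 5 3)
  after r: (1 7 3 6 5)
  after r: (1 5 6 3 7)

r r r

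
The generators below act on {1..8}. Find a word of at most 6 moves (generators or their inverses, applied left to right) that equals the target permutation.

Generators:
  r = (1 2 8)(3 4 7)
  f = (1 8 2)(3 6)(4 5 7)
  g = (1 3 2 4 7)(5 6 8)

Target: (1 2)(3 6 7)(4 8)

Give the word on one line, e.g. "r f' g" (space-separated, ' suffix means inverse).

g r' f' f' g'

  after g: (1 3 2 4 7)(5 6 8)
  after r': (1 7 8 5 6 2 3)
  after f': (1 5 3 2 6 8 4 7)
  after f': (1 4 5 6)(2 3 8 7)
  after g': (1 2)(3 6 7)(4 8)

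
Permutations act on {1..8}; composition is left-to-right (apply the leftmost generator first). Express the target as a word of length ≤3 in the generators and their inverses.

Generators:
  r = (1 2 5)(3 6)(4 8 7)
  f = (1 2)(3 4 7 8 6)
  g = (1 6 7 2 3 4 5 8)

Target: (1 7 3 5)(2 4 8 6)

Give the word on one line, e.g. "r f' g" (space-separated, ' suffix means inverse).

g g

  after g: (1 6 7 2 3 4 5 8)
  after g: (1 7 3 5)(2 4 8 6)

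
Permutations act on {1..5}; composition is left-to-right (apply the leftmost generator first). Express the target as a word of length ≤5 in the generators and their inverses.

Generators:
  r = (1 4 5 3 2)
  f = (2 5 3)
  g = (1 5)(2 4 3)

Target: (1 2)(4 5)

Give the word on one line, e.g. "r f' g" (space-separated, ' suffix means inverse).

r g g

  after r: (1 4 5 3 2)
  after g: (1 3 4)(2 5)
  after g: (1 2)(4 5)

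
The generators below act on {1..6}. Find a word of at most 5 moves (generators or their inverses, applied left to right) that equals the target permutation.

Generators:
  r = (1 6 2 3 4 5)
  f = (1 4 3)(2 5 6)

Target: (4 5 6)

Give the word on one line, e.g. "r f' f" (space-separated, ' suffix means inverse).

r f r f

  after r: (1 6 2 3 4 5)
  after f: (1 2)(4 6 5)
  after r: (1 3 4 2 6)
  after f: (4 5 6)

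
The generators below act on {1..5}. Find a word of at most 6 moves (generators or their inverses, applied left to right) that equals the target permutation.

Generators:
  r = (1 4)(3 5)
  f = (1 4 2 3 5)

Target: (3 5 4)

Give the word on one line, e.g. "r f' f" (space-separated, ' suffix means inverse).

  after r': (1 4)(3 5)
  after f: (1 2 3)
  after r: (1 2 5 3 4)
  after f': (1 4 5 2 3)
  after f': (3 5 4)

r' f r f' f'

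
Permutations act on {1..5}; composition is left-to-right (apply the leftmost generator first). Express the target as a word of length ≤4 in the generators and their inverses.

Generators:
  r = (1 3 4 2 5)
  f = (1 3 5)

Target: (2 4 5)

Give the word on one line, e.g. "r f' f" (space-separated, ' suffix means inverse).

r' f

  after r': (1 5 2 4 3)
  after f: (2 4 5)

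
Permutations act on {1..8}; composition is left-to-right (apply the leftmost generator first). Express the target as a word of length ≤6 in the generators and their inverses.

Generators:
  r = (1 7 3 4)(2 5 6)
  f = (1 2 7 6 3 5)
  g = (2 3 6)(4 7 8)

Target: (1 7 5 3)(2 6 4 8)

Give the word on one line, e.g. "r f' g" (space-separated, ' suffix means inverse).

  after r: (1 7 3 4)(2 5 6)
  after g: (1 8 4)(2 5)(3 7 6)
  after r': (1 8 3)(5 6 7)
  after g': (1 7 5 3)(2 6 4 8)

r g r' g'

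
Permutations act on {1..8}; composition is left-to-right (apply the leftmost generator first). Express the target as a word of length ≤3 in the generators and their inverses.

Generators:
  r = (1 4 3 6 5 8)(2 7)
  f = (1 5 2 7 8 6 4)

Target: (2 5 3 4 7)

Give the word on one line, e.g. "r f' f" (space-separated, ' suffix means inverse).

r' r' f'

  after r': (1 8 5 6 3 4)(2 7)
  after r': (1 5 3)(4 8 6)
  after f': (2 5 3 4 7)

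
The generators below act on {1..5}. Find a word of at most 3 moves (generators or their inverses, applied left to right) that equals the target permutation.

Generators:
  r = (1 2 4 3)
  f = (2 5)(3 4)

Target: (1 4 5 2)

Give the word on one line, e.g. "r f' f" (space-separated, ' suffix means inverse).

  after r': (1 3 4 2)
  after f: (1 4 5 2)

r' f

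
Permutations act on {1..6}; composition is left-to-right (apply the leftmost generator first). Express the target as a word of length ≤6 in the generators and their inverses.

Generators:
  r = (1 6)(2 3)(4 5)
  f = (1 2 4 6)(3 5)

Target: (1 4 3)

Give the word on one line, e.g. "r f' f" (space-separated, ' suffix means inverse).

f r f r'

  after f: (1 2 4 6)(3 5)
  after r: (1 3 4)(2 5)
  after f: (1 5 4 2 3 6)
  after r': (1 4 3)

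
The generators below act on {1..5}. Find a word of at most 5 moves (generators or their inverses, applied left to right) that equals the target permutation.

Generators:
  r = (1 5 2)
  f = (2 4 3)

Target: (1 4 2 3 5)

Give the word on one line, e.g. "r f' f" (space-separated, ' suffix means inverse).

  after f: (2 4 3)
  after r': (1 2 4 3 5)
  after f: (1 4 2 3 5)

f r' f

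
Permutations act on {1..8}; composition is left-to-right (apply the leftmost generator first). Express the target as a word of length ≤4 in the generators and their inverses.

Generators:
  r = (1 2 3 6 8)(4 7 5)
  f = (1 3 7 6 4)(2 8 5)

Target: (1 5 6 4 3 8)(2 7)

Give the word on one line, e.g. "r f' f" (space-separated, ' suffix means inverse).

f' r'

  after f': (1 4 6 7 3)(2 5 8)
  after r': (1 5 6 4 3 8)(2 7)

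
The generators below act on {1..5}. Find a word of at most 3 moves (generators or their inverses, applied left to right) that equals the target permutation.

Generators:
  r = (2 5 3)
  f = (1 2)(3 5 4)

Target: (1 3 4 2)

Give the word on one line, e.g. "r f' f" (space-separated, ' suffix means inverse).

f' r'

  after f': (1 2)(3 4 5)
  after r': (1 3 4 2)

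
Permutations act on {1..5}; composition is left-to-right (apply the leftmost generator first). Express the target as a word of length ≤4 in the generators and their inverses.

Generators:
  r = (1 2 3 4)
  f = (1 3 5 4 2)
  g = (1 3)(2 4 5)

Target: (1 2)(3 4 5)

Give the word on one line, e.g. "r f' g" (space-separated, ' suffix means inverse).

f g f'

  after f: (1 3 5 4 2)
  after g: (2 3)
  after f': (1 2)(3 4 5)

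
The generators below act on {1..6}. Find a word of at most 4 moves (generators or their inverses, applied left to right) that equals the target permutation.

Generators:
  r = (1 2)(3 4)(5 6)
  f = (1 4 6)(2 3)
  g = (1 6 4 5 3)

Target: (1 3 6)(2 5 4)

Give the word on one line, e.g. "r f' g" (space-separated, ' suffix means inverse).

  after g': (1 3 5 4 6)
  after f: (1 2 3 5 6 4)
  after g': (1 2 5)(3 4)
  after f: (1 3 6)(2 5 4)

g' f g' f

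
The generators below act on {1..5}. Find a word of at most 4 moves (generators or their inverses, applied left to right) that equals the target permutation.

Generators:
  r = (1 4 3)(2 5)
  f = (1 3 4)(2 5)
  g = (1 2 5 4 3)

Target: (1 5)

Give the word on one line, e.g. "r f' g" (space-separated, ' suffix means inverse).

r g'

  after r: (1 4 3)(2 5)
  after g': (1 5)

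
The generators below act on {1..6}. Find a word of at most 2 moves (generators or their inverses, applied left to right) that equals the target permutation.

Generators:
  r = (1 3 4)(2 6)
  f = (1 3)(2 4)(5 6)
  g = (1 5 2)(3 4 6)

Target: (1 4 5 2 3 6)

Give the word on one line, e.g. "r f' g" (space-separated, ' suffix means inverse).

  after r: (1 3 4)(2 6)
  after g: (1 4 5 2 3 6)

r g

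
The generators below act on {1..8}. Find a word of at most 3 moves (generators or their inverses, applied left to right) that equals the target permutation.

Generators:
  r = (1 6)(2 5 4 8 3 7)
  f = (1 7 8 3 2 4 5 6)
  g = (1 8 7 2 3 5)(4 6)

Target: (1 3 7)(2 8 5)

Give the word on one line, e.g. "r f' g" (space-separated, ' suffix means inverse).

  after g': (1 5 3 2 7 8)(4 6)
  after g': (1 3 7)(2 8 5)

g' g'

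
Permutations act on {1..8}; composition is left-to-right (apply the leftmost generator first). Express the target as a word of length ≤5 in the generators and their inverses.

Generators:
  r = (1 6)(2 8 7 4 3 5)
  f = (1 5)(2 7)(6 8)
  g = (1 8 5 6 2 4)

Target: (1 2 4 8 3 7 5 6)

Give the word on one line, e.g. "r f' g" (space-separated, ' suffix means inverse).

f r' f' r' g'

  after f: (1 5)(2 7)(6 8)
  after r': (1 3 4 7 5 6 2 8)
  after f': (1 3 4 2 6 7)(5 8)
  after r': (1 4 5 2)(3 7 6 8)
  after g': (1 2 4 8 3 7 5 6)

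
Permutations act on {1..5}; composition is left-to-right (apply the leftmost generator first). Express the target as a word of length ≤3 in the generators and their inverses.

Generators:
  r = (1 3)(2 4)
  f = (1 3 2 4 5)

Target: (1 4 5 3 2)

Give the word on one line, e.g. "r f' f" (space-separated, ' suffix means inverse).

  after r': (1 3)(2 4)
  after f: (1 2 5)
  after f: (1 4 5 3 2)

r' f f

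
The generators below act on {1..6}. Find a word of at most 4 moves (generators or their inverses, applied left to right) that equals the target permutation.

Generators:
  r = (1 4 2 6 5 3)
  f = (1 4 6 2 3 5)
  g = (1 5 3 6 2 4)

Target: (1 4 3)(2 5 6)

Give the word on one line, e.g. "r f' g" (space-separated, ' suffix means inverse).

  after f: (1 4 6 2 3 5)
  after g': (1 2 5 4 3)
  after g': (1 6 3 4 5 2)
  after f': (1 4 3)(2 5 6)

f g' g' f'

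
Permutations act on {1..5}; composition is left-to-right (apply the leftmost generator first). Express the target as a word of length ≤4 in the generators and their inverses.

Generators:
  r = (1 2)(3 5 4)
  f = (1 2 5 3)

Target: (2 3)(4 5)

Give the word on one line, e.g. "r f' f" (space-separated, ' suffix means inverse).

r f'

  after r: (1 2)(3 5 4)
  after f': (2 3)(4 5)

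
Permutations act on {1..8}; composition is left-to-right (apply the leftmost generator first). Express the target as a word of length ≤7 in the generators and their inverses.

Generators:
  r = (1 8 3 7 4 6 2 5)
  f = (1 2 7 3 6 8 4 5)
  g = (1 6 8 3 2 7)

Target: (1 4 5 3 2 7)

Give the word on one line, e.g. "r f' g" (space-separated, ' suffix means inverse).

  after g: (1 6 8 3 2 7)
  after g: (1 8 2)(3 7 6)
  after r: (1 3 4 6 7 2 8 5)
  after r: (1 7 5 8)(2 3 6 4)
  after r: (1 4 5 3 2 7)

g g r r r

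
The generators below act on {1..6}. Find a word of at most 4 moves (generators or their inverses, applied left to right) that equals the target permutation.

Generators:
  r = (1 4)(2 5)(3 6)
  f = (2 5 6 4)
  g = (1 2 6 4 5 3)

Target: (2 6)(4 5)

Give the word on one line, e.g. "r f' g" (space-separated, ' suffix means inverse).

f f

  after f: (2 5 6 4)
  after f: (2 6)(4 5)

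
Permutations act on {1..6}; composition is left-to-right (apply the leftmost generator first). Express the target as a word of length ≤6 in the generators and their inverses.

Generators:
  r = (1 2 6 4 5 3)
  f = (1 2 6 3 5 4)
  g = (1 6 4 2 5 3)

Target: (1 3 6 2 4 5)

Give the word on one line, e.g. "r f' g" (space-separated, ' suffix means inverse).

  after r': (1 3 5 4 6 2)
  after g: (2 6 5)
  after r: (1 2 4 5 6 3)
  after f': (2 5)(3 4)
  after r': (1 3 6 2 4 5)

r' g r f' r'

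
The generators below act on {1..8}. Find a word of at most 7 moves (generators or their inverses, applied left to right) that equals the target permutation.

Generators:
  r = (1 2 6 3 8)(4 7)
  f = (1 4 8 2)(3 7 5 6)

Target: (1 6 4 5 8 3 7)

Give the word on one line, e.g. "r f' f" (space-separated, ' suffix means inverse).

f r f r' f

  after f: (1 4 8 2)(3 7 5 6)
  after r: (1 7 5 3 4)(6 8)
  after f: (1 5 7 6 2)(3 8)
  after r': (1 5 4 7 2 8 6)
  after f: (1 6 4 5 8 3 7)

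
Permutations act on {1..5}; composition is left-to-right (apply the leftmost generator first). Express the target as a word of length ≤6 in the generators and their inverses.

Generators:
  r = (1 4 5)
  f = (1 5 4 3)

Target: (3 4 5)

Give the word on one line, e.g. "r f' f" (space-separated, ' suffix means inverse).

r f r' f

  after r: (1 4 5)
  after f: (1 3)
  after r': (1 3 5 4)
  after f: (3 4 5)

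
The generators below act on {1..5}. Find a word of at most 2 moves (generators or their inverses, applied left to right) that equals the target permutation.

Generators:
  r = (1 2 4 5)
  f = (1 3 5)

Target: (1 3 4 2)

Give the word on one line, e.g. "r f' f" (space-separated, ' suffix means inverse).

  after f: (1 3 5)
  after r': (1 3 4 2)

f r'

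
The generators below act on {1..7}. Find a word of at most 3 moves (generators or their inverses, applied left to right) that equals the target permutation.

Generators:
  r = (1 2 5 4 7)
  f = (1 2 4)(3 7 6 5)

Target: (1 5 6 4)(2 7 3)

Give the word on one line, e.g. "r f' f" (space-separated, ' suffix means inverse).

  after f': (1 4 2)(3 5 6 7)
  after r': (1 5 6 4)(2 7 3)

f' r'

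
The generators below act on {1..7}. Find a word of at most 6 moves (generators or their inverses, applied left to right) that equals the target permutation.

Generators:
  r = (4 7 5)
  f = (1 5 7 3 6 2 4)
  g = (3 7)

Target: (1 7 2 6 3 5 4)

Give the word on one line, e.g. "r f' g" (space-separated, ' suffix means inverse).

  after r': (4 5 7)
  after f': (1 4)(2 6 3 7)
  after g': (1 4)(2 6 7)
  after g': (1 4)(2 6 3 7)
  after r: (1 7 2 6 3 5 4)

r' f' g' g' r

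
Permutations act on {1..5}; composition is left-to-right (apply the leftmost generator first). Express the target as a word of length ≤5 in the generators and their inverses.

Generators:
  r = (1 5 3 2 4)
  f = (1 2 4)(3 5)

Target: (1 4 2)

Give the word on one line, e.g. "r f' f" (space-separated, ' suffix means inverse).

  after f: (1 2 4)(3 5)
  after r: (1 4 5 2)
  after f': (1 2 4 3 5)
  after r: (1 4 2)

f r f' r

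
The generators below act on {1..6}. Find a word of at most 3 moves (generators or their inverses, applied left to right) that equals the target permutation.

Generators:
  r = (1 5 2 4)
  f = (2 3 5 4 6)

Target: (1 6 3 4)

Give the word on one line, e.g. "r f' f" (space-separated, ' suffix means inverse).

f' r' f

  after f': (2 6 4 5 3)
  after r': (1 4)(2 6)(3 5)
  after f: (1 6 3 4)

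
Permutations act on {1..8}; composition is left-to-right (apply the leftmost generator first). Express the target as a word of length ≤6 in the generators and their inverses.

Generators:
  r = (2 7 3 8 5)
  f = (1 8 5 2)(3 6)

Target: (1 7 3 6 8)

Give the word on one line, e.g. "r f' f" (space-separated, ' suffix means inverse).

  after f: (1 8 5 2)(3 6)
  after f: (1 5)(2 8)
  after f: (1 2 5 8)(3 6)
  after r: (1 7 3 6 8)

f f f r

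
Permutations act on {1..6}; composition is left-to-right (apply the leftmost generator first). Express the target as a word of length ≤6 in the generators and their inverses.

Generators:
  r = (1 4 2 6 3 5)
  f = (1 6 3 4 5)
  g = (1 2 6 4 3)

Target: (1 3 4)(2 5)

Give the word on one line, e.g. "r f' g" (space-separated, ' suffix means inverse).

r' f' g' f

  after r': (1 5 3 6 2 4)
  after f': (1 4 5 6 2 3)
  after g': (1 6)(2 4 5)
  after f: (1 3 4)(2 5)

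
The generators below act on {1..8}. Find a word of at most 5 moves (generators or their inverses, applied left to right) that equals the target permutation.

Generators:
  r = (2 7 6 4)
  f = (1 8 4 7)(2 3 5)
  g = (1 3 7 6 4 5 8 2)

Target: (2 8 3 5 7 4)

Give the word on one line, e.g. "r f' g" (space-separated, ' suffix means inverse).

  after f': (1 7 4 8)(2 5 3)
  after r: (1 6 4 8)(2 5 3 7)
  after r: (1 4 8)(2 5 3 6)
  after r: (1 2 5 3 4 8)(6 7)
  after g: (2 8 3 5 7 4)

f' r r r g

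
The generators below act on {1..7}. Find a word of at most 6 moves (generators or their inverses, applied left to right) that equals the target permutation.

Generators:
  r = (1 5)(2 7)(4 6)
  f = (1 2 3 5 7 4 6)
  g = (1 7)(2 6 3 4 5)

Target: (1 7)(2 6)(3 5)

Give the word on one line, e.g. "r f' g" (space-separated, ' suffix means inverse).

f' f' g g r'

  after f': (1 6 4 7 5 3 2)
  after f': (1 4 5 2 6 7 3)
  after g: (1 5 6)(2 3 7 4)
  after g: (1 2 4 6 7 5 3)
  after r': (1 7)(2 6)(3 5)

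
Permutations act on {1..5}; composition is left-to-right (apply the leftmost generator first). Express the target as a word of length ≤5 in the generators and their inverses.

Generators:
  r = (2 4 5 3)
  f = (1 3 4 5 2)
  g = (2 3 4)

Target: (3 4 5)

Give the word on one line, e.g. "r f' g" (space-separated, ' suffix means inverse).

g r g' r'

  after g: (2 3 4)
  after r: (3 5)
  after g': (2 4 3 5)
  after r': (3 4 5)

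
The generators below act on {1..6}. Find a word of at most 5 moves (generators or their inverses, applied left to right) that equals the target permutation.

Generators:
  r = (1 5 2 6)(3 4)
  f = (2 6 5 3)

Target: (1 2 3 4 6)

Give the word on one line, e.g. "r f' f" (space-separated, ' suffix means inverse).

  after r: (1 5 2 6)(3 4)
  after f: (1 3 4 2 5 6)
  after f: (1 2 3 4 6)

r f f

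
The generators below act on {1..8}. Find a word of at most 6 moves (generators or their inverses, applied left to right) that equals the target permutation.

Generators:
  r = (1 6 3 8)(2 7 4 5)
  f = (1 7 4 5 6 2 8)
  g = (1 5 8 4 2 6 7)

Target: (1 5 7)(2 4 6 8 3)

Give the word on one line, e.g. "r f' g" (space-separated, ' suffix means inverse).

r g f r

  after r: (1 6 3 8)(2 7 4 5)
  after g: (1 7 2)(3 4 8 5 6)
  after f: (1 4)(2 7 8 6 3 5)
  after r: (1 5 7)(2 4 6 8 3)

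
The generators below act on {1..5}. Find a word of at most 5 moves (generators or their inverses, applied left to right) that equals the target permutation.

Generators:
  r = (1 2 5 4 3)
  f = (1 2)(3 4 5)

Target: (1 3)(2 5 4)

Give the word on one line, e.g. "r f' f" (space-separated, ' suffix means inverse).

r f' r'

  after r: (1 2 5 4 3)
  after f': (2 4 5 3)
  after r': (1 3)(2 5 4)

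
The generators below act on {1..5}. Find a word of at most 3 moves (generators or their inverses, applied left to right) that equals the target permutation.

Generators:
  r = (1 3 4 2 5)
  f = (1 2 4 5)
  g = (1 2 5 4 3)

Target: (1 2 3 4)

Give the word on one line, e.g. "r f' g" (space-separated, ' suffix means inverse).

  after g': (1 3 4 5 2)
  after g': (1 4 2 3 5)
  after f': (1 2 3 4)

g' g' f'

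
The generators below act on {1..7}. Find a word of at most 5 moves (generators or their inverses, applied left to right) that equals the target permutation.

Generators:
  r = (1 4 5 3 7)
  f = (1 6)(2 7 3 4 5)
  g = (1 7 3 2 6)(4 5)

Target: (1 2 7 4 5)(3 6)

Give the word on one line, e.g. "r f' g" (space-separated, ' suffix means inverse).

  after f: (1 6)(2 7 3 4 5)
  after r: (1 6 4 3 5 2)
  after g: (2 7 3 4)(5 6)
  after r': (1 7 5 6 4 2 3)
  after f': (1 2 7 4 5)(3 6)

f r g r' f'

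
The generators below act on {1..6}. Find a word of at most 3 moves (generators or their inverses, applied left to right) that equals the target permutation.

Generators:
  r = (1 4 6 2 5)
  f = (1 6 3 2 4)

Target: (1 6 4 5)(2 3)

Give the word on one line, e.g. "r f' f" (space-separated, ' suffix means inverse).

  after f': (1 4 2 3 6)
  after r: (1 6 4 5)(2 3)

f' r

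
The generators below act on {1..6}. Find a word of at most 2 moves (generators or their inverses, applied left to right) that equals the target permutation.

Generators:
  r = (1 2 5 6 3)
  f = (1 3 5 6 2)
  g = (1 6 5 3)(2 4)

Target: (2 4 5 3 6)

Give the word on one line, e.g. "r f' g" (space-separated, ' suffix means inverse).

g' r

  after g': (1 3 5 6)(2 4)
  after r: (2 4 5 3 6)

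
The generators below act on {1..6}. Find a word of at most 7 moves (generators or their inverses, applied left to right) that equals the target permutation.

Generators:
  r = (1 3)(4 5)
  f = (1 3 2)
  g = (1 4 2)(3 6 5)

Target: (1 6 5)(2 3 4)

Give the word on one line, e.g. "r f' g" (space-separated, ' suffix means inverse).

r g r f' r'

  after r: (1 3)(4 5)
  after g: (1 6 5 2)(3 4)
  after r: (1 6 4)(2 3 5)
  after f': (1 6 4 2)(3 5)
  after r': (1 6 5)(2 3 4)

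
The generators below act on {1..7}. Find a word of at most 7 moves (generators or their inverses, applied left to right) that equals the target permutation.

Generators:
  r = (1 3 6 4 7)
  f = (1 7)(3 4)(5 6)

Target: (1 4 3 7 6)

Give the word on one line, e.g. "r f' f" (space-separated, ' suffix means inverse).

  after r: (1 3 6 4 7)
  after r: (1 6 7 3 4)
  after r: (1 4 3 7 6)
  after f: (1 3)(5 6 7)
  after f: (1 4 3 7 6)

r r r f f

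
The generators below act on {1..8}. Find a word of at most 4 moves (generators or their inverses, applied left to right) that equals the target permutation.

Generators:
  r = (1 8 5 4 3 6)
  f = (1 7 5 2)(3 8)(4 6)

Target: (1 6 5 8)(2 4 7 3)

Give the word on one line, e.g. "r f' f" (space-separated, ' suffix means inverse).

r f r' f

  after r: (1 8 5 4 3 6)
  after f: (1 3 4 8 2)(5 6 7)
  after r': (1 4)(2 6 7 8)(3 5)
  after f: (1 6 5 8)(2 4 7 3)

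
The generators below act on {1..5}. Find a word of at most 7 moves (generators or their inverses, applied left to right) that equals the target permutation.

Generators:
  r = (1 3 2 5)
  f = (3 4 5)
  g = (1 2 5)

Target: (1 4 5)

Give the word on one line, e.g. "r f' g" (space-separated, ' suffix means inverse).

  after r: (1 3 2 5)
  after f': (1 5)(2 4 3)
  after f': (1 4 5)(2 3)
  after r': (1 4 2)
  after g: (1 4 5)

r f' f' r' g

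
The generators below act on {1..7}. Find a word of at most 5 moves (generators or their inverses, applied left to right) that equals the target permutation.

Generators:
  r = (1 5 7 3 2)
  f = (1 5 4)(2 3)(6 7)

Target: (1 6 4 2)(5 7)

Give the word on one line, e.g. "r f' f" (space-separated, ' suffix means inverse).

r' f r' f r

  after r': (1 2 3 7 5)
  after f: (1 3 6 7 4)
  after r': (1 7 4 2 3 6 5)
  after f: (1 6 4 3 7)
  after r: (1 6 4 2)(5 7)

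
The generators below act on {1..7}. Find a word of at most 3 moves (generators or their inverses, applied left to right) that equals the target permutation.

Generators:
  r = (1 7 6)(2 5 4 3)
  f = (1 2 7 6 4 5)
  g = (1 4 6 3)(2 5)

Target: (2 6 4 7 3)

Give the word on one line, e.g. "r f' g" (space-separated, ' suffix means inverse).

f g f

  after f: (1 2 7 6 4 5)
  after g: (1 5 4 2 7 3)
  after f: (2 6 4 7 3)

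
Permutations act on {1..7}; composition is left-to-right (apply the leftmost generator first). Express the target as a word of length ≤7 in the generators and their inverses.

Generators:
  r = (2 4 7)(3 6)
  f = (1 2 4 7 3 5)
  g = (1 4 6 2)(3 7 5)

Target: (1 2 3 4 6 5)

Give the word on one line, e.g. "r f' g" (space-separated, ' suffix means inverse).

g f' r' r' f'

  after g: (1 4 6 2)(3 7 5)
  after f': (1 2 5 7 3 4 6)
  after r': (1 7 6)(2 5 4 3)
  after r': (1 4 6)(2 5)(3 7)
  after f': (1 2 3 4 6 5)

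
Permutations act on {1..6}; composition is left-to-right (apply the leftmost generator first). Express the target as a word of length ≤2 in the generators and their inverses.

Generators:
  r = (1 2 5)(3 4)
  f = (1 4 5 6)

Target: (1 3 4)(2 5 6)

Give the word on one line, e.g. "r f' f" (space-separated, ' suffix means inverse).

f r

  after f: (1 4 5 6)
  after r: (1 3 4)(2 5 6)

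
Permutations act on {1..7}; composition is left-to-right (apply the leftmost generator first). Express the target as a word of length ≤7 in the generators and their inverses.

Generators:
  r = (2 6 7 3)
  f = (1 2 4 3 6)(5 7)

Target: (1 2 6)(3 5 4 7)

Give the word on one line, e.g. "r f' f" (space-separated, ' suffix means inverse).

  after r': (2 3 7 6)
  after f: (1 2 6 4 3 5 7)
  after r': (1 3 5 6 4 7)
  after f': (1 4 5 3 7 6 2)
  after f': (1 2 6)(3 5 4 7)

r' f r' f' f'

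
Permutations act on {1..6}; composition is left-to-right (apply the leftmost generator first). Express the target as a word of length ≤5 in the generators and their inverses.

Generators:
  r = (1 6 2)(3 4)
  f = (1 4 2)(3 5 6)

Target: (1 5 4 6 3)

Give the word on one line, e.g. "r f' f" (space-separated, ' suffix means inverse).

r f' r r r

  after r: (1 6 2)(3 4)
  after f': (1 5 3)(4 6)
  after r: (1 5 4 2)(3 6)
  after r: (1 5 3 2 6 4)
  after r: (1 5 4 6 3)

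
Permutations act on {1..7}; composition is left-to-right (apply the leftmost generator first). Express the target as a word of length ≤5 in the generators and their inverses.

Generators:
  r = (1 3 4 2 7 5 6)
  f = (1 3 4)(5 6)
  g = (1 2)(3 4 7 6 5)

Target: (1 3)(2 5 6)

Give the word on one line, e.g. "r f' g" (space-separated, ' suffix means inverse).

  after g: (1 2)(3 4 7 6 5)
  after r': (1 4 2 6 7 5)
  after r': (1 3)(2 5 6)

g r' r'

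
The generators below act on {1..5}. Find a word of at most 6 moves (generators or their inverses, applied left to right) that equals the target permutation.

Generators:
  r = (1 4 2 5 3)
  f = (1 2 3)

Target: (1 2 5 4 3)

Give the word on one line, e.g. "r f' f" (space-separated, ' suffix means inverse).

  after f: (1 2 3)
  after r: (1 5 3 4 2)
  after f: (1 5)(3 4)
  after r: (1 3 2 5 4)
  after f': (1 2 5 4 3)

f r f r f'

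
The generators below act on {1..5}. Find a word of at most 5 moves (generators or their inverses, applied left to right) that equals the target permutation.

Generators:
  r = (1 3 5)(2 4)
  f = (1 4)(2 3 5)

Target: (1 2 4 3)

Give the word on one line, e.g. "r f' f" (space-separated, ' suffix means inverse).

  after f': (1 4)(2 5 3)
  after r: (1 2)(3 4)
  after f': (1 5 3)(2 4)
  after f': (1 3 4 5 2)
  after f': (1 2 4 3)

f' r f' f' f'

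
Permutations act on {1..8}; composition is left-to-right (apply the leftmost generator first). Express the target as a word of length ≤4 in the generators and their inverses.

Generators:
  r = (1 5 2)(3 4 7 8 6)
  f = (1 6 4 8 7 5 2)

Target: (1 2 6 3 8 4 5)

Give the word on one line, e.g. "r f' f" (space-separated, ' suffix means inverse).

  after r: (1 5 2)(3 4 7 8 6)
  after f: (1 2 6 3 8 4 5)

r f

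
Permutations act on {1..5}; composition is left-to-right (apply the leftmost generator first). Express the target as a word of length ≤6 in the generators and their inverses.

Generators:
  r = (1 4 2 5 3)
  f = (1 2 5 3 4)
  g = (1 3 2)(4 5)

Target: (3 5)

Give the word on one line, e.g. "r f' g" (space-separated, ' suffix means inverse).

f r' f' g'

  after f: (1 2 5 3 4)
  after r': (1 4 3)
  after f': (1 3 4 5 2)
  after g': (3 5)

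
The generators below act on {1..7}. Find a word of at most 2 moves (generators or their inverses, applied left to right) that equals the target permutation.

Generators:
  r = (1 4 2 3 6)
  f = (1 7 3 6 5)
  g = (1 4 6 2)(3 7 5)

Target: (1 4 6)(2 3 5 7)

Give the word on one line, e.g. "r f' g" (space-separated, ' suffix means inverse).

g' r'

  after g': (1 2 6 4)(3 5 7)
  after r': (1 4 6)(2 3 5 7)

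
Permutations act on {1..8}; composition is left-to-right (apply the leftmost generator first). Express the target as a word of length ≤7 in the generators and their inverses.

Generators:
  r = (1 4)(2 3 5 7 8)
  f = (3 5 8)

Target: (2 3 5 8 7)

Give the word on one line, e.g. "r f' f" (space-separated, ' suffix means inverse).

f' f' r r f'

  after f': (3 8 5)
  after f': (3 5 8)
  after r: (1 4)(2 3 7 8 5)
  after r: (2 5 3 8 7)
  after f': (2 3 5 8 7)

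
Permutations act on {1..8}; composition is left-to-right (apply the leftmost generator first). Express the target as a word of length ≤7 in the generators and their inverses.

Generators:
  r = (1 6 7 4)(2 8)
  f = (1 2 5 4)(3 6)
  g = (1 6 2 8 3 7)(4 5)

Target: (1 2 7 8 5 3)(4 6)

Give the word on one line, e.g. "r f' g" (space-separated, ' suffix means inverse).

g f g' f' g'

  after g: (1 6 2 8 3 7)(4 5)
  after f: (1 3 7 2 8 6 5)
  after g': (1 8)(4 5 7 6)
  after f': (1 8 4 2)(3 6 5 7)
  after g': (1 2 7 8 5 3)(4 6)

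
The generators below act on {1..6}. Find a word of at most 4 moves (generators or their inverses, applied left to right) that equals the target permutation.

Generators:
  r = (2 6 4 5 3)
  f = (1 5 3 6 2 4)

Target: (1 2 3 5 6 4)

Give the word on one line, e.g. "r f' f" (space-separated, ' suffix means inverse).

  after f: (1 5 3 6 2 4)
  after r: (1 3 4)(2 5)
  after r: (1 2 3 5 6 4)

f r r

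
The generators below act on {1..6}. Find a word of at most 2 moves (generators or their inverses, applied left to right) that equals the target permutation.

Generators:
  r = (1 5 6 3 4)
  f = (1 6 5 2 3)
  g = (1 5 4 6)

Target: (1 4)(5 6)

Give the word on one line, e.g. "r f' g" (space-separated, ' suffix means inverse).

  after g: (1 5 4 6)
  after g: (1 4)(5 6)

g g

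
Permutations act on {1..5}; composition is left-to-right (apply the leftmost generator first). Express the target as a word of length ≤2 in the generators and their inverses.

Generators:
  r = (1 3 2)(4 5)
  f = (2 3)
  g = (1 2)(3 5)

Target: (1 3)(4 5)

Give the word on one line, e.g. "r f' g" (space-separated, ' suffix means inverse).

r' f'

  after r': (1 2 3)(4 5)
  after f': (1 3)(4 5)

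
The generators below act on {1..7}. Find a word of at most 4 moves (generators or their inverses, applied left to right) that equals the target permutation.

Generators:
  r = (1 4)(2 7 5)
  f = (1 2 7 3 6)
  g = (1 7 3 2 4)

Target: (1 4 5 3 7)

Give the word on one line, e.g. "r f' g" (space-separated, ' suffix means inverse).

r' g r

  after r': (1 4)(2 5 7)
  after g: (2 5 3)(4 7)
  after r: (1 4 5 3 7)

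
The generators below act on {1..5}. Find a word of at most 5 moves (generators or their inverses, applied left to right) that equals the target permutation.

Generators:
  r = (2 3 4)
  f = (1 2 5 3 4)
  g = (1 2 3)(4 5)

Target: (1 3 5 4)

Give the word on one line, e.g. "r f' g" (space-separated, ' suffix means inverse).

f g' r' g g

  after f: (1 2 5 3 4)
  after g': (2 4 3 5)
  after r': (2 3 5 4)
  after g: (1 2)(3 4)
  after g: (1 3 5 4)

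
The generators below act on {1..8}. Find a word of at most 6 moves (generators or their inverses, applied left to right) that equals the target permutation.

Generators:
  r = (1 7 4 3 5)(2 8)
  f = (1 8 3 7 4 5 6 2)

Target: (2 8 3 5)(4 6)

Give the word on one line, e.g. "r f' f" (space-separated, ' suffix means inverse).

  after f: (1 8 3 7 4 5 6 2)
  after f: (1 3 4 6)(2 8 7 5)
  after r: (1 5 8 4 6 7)
  after r: (2 8 3 5)(4 6)

f f r r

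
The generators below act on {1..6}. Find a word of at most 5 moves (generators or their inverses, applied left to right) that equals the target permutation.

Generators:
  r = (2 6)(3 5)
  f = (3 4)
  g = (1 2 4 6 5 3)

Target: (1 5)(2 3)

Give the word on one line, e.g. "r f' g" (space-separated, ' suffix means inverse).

g' f' r' f g'

  after g': (1 3 5 6 4 2)
  after f': (1 4 2)(3 5 6)
  after r': (1 4 6 5 2)
  after f: (1 3 4 6 5 2)
  after g': (1 5)(2 3)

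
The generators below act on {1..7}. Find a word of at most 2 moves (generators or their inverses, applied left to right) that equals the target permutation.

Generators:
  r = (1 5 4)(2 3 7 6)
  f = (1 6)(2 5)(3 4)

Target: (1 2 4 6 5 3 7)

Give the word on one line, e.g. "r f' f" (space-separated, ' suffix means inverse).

r f'

  after r: (1 5 4)(2 3 7 6)
  after f': (1 2 4 6 5 3 7)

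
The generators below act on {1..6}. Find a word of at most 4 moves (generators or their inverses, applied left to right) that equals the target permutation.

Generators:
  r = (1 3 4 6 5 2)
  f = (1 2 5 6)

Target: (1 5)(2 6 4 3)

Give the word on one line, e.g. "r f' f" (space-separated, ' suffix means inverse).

  after r': (1 2 5 6 4 3)
  after f': (3 6 4)
  after f': (1 6 4 3 5 2)
  after f': (1 5)(2 6 4 3)

r' f' f' f'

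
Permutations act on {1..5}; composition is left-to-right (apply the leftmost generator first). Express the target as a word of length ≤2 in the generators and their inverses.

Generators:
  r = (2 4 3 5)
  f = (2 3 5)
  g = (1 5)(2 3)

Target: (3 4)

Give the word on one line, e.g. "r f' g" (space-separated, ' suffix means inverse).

  after r': (2 5 3 4)
  after f: (3 4)

r' f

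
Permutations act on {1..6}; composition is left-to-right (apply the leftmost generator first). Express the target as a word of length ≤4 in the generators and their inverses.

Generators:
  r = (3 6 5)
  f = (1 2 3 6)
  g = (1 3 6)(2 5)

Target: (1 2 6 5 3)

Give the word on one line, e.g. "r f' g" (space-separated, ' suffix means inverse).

r' f' r g'

  after r': (3 5 6)
  after f': (1 6 2)(3 5)
  after r: (1 5 6 2)
  after g': (1 2 6 5 3)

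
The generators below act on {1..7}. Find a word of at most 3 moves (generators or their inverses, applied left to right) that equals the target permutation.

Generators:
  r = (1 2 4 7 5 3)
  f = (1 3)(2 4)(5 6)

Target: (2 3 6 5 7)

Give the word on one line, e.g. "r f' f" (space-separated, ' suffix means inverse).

  after r': (1 3 5 7 4 2)
  after f': (2 3 6 5 7)

r' f'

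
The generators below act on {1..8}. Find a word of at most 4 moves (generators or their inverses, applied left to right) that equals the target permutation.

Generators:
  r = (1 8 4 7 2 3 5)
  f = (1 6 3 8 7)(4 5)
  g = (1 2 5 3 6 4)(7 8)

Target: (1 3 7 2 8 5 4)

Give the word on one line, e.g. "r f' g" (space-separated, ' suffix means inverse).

f g' f' g'

  after f: (1 6 3 8 7)(4 5)
  after g': (1 3 7 4 2)(5 6)
  after f': (1 6 4 2 7 5)(3 8)
  after g': (1 3 7 2 8 5 4)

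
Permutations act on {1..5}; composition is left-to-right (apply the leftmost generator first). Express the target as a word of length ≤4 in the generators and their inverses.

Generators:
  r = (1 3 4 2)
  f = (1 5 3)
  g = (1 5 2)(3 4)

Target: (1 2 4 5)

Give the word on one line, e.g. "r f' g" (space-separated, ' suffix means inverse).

  after r': (1 2 4 3)
  after f': (1 2 4 5)

r' f'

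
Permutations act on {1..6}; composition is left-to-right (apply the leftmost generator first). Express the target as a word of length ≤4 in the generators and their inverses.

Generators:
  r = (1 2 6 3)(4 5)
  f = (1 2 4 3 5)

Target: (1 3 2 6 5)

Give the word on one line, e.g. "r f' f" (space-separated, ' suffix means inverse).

  after f': (1 5 3 4 2)
  after r: (1 4 6 3 5)
  after r: (1 5 2 6)(3 4)
  after f': (1 3 2 6 5)

f' r r f'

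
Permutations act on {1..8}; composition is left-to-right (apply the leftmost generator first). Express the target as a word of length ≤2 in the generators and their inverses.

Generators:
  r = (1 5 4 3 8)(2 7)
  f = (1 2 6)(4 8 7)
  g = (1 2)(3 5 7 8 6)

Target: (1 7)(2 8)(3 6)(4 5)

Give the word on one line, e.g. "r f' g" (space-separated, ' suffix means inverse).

g' r'

  after g': (1 2)(3 6 8 7 5)
  after r': (1 7)(2 8)(3 6)(4 5)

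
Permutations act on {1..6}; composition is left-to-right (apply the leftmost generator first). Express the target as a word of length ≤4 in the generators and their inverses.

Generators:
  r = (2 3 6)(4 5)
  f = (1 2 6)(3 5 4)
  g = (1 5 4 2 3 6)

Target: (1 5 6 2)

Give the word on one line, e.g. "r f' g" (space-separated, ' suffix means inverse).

r f g' r'

  after r: (2 3 6)(4 5)
  after f: (1 2 5 3)
  after g': (1 4 5 2)(3 6)
  after r': (1 5 6 2)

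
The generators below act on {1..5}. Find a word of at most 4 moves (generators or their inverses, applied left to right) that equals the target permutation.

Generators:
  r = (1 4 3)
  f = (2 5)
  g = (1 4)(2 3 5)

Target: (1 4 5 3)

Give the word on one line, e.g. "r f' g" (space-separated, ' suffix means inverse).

  after r: (1 4 3)
  after f: (1 4 3)(2 5)
  after g': (2 3 4)
  after g': (1 4 5 3)

r f g' g'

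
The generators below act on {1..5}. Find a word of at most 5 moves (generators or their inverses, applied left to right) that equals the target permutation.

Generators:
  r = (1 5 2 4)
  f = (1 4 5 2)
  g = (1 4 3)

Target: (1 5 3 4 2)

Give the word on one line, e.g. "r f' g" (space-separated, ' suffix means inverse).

f f g g

  after f: (1 4 5 2)
  after f: (1 5)(2 4)
  after g: (1 5 4 2 3)
  after g: (1 5 3 4 2)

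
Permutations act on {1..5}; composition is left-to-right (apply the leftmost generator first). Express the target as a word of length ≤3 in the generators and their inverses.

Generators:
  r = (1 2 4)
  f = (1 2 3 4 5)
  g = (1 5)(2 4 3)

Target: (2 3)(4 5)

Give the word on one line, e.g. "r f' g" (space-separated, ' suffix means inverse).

  after r: (1 2 4)
  after f': (2 3)(4 5)

r f'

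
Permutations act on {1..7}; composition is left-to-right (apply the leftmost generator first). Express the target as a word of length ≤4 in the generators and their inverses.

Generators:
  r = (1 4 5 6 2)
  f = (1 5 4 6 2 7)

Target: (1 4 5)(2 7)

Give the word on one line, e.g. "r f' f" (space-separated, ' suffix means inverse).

  after f: (1 5 4 6 2 7)
  after r': (1 4 5)(2 7)

f r'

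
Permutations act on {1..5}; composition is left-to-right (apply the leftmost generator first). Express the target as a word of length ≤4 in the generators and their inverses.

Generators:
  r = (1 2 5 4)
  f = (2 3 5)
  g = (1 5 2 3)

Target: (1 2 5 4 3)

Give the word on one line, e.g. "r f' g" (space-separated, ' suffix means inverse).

  after r: (1 2 5 4)
  after f: (1 3 5 4)
  after g': (1 2 5 4 3)

r f g'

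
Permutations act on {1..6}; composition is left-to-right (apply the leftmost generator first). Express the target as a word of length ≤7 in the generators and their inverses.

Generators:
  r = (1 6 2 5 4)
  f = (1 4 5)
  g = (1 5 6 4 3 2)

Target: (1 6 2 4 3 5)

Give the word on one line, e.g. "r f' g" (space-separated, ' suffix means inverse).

g r f r' r'

  after g: (1 5 6 4 3 2)
  after r: (1 4 3 5 2 6)
  after f: (1 5 2 6 4 3)
  after r': (1 2)(3 4)(5 6)
  after r': (1 6 2 4 3 5)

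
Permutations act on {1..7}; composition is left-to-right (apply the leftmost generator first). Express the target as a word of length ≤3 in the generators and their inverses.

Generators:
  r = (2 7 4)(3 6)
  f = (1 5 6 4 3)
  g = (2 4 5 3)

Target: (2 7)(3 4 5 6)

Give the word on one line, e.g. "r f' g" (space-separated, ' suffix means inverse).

  after g: (2 4 5 3)
  after r': (2 7)(3 4 5 6)

g r'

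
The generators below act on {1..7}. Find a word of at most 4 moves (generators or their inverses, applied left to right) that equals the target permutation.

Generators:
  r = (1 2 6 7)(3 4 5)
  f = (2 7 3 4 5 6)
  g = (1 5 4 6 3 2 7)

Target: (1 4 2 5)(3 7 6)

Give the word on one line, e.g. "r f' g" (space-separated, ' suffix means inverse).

r f' g f

  after r: (1 2 6 7)(3 4 5)
  after f': (1 6 2 5 7)
  after g: (1 3 2 4 6 7 5)
  after f: (1 4 2 5)(3 7 6)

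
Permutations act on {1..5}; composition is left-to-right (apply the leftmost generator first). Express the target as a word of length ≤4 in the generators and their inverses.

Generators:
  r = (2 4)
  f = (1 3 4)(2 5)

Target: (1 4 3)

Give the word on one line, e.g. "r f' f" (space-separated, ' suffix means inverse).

  after f: (1 3 4)(2 5)
  after f: (1 4 3)

f f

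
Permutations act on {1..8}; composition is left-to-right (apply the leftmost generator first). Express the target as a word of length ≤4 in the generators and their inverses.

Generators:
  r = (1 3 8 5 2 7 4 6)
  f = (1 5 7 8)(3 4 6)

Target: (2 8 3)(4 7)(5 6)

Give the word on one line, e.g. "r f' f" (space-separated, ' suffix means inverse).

  after r': (1 6 4 7 2 5 8 3)
  after f': (1 4 5 7 2)(3 8 6)
  after r: (1 6 8)(2 3 5 4)
  after r: (2 8 3)(4 7)(5 6)

r' f' r r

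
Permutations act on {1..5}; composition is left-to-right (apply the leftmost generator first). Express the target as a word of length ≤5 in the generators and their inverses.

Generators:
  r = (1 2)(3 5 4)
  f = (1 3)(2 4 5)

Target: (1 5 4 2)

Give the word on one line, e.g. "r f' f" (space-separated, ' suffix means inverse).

  after r: (1 2)(3 5 4)
  after r: (3 4 5)
  after r: (1 2)
  after f: (1 4 5 2 3)
  after f: (1 5 4 2)

r r r f f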